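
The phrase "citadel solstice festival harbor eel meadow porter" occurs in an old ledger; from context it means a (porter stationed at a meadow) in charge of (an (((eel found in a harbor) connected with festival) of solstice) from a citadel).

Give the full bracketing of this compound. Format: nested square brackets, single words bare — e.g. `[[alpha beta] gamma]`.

[[citadel [solstice [festival [harbor eel]]]] [meadow porter]]

Overall it is a kind of porter (specifically "meadow porter"); the modifier is "citadel solstice festival harbor eel".
Within "citadel solstice festival harbor eel", the head is "eel" (specifically "solstice festival harbor eel") and the modifier is "citadel".
Within "solstice festival harbor eel", the head is "eel" (specifically "festival harbor eel") and the modifier is "solstice".
Within "festival harbor eel", the head is "eel" (specifically "harbor eel") and the modifier is "festival".
Within "harbor eel", the head is "eel" and the modifier is "harbor".
Within "meadow porter", the head is "porter" and the modifier is "meadow".
Putting it together: [[citadel [solstice [festival [harbor eel]]]] [meadow porter]].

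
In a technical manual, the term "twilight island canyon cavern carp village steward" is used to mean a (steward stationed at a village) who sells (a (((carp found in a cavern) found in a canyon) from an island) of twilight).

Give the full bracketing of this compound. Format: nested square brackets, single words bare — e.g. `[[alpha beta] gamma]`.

[[twilight [island [canyon [cavern carp]]]] [village steward]]

The outermost head in the paraphrase is "steward" (specifically "village steward"), modified by "twilight island canyon cavern carp".
Inside "twilight island canyon cavern carp": head "carp" (specifically "island canyon cavern carp"), modifier "twilight".
Inside "island canyon cavern carp": head "carp" (specifically "canyon cavern carp"), modifier "island".
Inside "canyon cavern carp": head "carp" (specifically "cavern carp"), modifier "canyon".
Inside "cavern carp": head "carp", modifier "cavern".
Inside "village steward": head "steward", modifier "village".
Assembled: [[twilight [island [canyon [cavern carp]]]] [village steward]].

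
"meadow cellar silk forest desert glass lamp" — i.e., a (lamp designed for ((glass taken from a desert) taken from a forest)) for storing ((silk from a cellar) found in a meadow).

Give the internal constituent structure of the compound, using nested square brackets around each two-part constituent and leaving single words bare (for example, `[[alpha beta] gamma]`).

Whole compound: head "lamp" (specifically "forest desert glass lamp"), modifier "meadow cellar silk".
Inside "meadow cellar silk": head "silk" (specifically "cellar silk"), modifier "meadow".
Inside "cellar silk": head "silk", modifier "cellar".
Inside "forest desert glass lamp": head "lamp", modifier "forest desert glass".
Inside "forest desert glass": head "glass" (specifically "desert glass"), modifier "forest".
Inside "desert glass": head "glass", modifier "desert".
Assembled: [[meadow [cellar silk]] [[forest [desert glass]] lamp]].

[[meadow [cellar silk]] [[forest [desert glass]] lamp]]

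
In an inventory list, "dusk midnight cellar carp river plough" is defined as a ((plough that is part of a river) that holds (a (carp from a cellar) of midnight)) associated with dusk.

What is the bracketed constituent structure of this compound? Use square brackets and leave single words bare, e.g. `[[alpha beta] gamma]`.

Whole compound: head "plough" (specifically "midnight cellar carp river plough"), modifier "dusk".
"midnight cellar carp river plough" → head "plough" (specifically "river plough"), modifier "midnight cellar carp".
"midnight cellar carp" → head "carp" (specifically "cellar carp"), modifier "midnight".
"cellar carp" → head "carp", modifier "cellar".
"river plough" → head "plough", modifier "river".
So the structure is [dusk [[midnight [cellar carp]] [river plough]]].

[dusk [[midnight [cellar carp]] [river plough]]]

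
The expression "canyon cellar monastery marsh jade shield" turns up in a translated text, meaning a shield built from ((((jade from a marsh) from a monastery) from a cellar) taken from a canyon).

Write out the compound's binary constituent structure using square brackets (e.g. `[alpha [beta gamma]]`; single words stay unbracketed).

[[canyon [cellar [monastery [marsh jade]]]] shield]

At the top level: head "shield"; modifier "canyon cellar monastery marsh jade".
"canyon cellar monastery marsh jade" → head "jade" (specifically "cellar monastery marsh jade"), modifier "canyon".
"cellar monastery marsh jade" → head "jade" (specifically "monastery marsh jade"), modifier "cellar".
"monastery marsh jade" → head "jade" (specifically "marsh jade"), modifier "monastery".
"marsh jade" → head "jade", modifier "marsh".
Assembled: [[canyon [cellar [monastery [marsh jade]]]] shield].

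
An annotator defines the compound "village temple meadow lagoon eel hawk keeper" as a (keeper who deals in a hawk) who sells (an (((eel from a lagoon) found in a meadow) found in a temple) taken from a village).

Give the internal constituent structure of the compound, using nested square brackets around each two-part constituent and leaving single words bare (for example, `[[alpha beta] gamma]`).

Whole compound: head "keeper" (specifically "hawk keeper"), modifier "village temple meadow lagoon eel".
"village temple meadow lagoon eel" → head "eel" (specifically "temple meadow lagoon eel"), modifier "village".
"temple meadow lagoon eel" → head "eel" (specifically "meadow lagoon eel"), modifier "temple".
"meadow lagoon eel" → head "eel" (specifically "lagoon eel"), modifier "meadow".
"lagoon eel" → head "eel", modifier "lagoon".
"hawk keeper" → head "keeper", modifier "hawk".
Assembled: [[village [temple [meadow [lagoon eel]]]] [hawk keeper]].

[[village [temple [meadow [lagoon eel]]]] [hawk keeper]]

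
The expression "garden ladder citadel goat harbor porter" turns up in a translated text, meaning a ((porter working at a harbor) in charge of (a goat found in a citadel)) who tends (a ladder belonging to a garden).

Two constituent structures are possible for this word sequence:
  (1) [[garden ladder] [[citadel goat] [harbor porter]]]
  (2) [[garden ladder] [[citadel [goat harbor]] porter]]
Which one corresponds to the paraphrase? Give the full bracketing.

[[garden ladder] [[citadel goat] [harbor porter]]]

The paraphrase's head is the "porter" part ("citadel goat harbor porter"); its modifier is "garden ladder".
That top-level split, carried through the inner groups, gives [[garden ladder] [[citadel goat] [harbor porter]]].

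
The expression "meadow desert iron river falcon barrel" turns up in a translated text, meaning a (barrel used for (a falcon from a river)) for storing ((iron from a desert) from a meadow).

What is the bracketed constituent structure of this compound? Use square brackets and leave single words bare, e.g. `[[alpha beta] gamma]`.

[[meadow [desert iron]] [[river falcon] barrel]]

The outermost head in the paraphrase is "barrel" (specifically "river falcon barrel"), modified by "meadow desert iron".
Inside "meadow desert iron": head "iron" (specifically "desert iron"), modifier "meadow".
Inside "desert iron": head "iron", modifier "desert".
Inside "river falcon barrel": head "barrel", modifier "river falcon".
Inside "river falcon": head "falcon", modifier "river".
Assembled: [[meadow [desert iron]] [[river falcon] barrel]].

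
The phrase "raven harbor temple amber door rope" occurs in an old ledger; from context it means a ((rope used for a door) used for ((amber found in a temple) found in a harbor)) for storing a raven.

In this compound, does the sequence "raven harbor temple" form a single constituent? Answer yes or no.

The top-level split is [raven] [harbor temple amber door rope]; the full structure is [raven [[harbor [temple amber]] [door rope]]].
"raven harbor temple" straddles a constituent boundary, so it is not a single unit.

no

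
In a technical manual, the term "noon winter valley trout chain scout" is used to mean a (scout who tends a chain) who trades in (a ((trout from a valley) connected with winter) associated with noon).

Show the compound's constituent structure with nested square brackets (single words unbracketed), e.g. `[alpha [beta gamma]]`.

[[noon [winter [valley trout]]] [chain scout]]

Whole compound: head "scout" (specifically "chain scout"), modifier "noon winter valley trout".
Within "noon winter valley trout", the head is "trout" (specifically "winter valley trout") and the modifier is "noon".
Within "winter valley trout", the head is "trout" (specifically "valley trout") and the modifier is "winter".
Within "valley trout", the head is "trout" and the modifier is "valley".
Within "chain scout", the head is "scout" and the modifier is "chain".
So the structure is [[noon [winter [valley trout]]] [chain scout]].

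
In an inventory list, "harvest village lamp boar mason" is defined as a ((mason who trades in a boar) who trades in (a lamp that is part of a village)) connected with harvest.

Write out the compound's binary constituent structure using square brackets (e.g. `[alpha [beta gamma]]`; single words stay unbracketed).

[harvest [[village lamp] [boar mason]]]

Whole compound: head "mason" (specifically "village lamp boar mason"), modifier "harvest".
"village lamp boar mason" → head "mason" (specifically "boar mason"), modifier "village lamp".
"village lamp" → head "lamp", modifier "village".
"boar mason" → head "mason", modifier "boar".
Putting it together: [harvest [[village lamp] [boar mason]]].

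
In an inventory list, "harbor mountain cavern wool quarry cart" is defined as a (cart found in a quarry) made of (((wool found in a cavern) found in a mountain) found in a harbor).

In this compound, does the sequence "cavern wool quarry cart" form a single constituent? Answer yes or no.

The top-level split is [harbor mountain cavern wool] [quarry cart]; the full structure is [[harbor [mountain [cavern wool]]] [quarry cart]].
"cavern wool quarry cart" straddles a constituent boundary, so it is not a single unit.

no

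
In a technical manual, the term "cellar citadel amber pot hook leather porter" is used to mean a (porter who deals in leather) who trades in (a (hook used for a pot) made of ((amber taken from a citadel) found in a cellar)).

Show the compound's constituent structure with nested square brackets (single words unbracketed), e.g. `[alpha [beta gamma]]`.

[[[cellar [citadel amber]] [pot hook]] [leather porter]]

Overall it is a kind of porter (specifically "leather porter"); the modifier is "cellar citadel amber pot hook".
Within "cellar citadel amber pot hook", the head is "hook" (specifically "pot hook") and the modifier is "cellar citadel amber".
Within "cellar citadel amber", the head is "amber" (specifically "citadel amber") and the modifier is "cellar".
Within "citadel amber", the head is "amber" and the modifier is "citadel".
Within "pot hook", the head is "hook" and the modifier is "pot".
Within "leather porter", the head is "porter" and the modifier is "leather".
Putting it together: [[[cellar [citadel amber]] [pot hook]] [leather porter]].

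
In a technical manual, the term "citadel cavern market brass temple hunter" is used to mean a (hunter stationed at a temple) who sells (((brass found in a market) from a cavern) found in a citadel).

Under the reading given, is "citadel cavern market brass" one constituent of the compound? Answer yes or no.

The paraphrase groups the words so that "citadel cavern market brass" is one unit: it corresponds to a single parenthesized sub-phrase.
The full structure is [[citadel [cavern [market brass]]] [temple hunter]], in which [citadel cavern market brass] is a constituent.

yes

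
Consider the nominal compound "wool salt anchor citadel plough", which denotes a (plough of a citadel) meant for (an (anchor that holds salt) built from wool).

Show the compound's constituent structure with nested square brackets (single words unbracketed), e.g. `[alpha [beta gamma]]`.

Whole compound: head "plough" (specifically "citadel plough"), modifier "wool salt anchor".
Within "wool salt anchor", the head is "anchor" (specifically "salt anchor") and the modifier is "wool".
Within "salt anchor", the head is "anchor" and the modifier is "salt".
Within "citadel plough", the head is "plough" and the modifier is "citadel".
Putting it together: [[wool [salt anchor]] [citadel plough]].

[[wool [salt anchor]] [citadel plough]]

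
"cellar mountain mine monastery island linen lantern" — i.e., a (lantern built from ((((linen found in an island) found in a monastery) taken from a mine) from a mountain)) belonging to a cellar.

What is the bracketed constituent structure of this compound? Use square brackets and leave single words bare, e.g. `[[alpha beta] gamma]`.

The outermost head in the paraphrase is "lantern" (specifically "mountain mine monastery island linen lantern"), modified by "cellar".
Inside "mountain mine monastery island linen lantern": head "lantern", modifier "mountain mine monastery island linen".
Inside "mountain mine monastery island linen": head "linen" (specifically "mine monastery island linen"), modifier "mountain".
Inside "mine monastery island linen": head "linen" (specifically "monastery island linen"), modifier "mine".
Inside "monastery island linen": head "linen" (specifically "island linen"), modifier "monastery".
Inside "island linen": head "linen", modifier "island".
So the structure is [cellar [[mountain [mine [monastery [island linen]]]] lantern]].

[cellar [[mountain [mine [monastery [island linen]]]] lantern]]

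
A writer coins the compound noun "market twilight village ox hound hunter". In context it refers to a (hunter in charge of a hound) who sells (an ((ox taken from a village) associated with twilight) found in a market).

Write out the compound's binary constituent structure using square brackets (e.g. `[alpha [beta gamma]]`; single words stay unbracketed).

[[market [twilight [village ox]]] [hound hunter]]

At the top level: head "hunter" (specifically "hound hunter"); modifier "market twilight village ox".
"market twilight village ox" → head "ox" (specifically "twilight village ox"), modifier "market".
"twilight village ox" → head "ox" (specifically "village ox"), modifier "twilight".
"village ox" → head "ox", modifier "village".
"hound hunter" → head "hunter", modifier "hound".
So the structure is [[market [twilight [village ox]]] [hound hunter]].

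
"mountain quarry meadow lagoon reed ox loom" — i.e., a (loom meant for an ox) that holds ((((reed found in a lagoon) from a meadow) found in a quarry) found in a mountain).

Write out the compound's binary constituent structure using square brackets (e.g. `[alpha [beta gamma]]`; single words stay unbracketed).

[[mountain [quarry [meadow [lagoon reed]]]] [ox loom]]

Overall it is a kind of loom (specifically "ox loom"); the modifier is "mountain quarry meadow lagoon reed".
Within "mountain quarry meadow lagoon reed", the head is "reed" (specifically "quarry meadow lagoon reed") and the modifier is "mountain".
Within "quarry meadow lagoon reed", the head is "reed" (specifically "meadow lagoon reed") and the modifier is "quarry".
Within "meadow lagoon reed", the head is "reed" (specifically "lagoon reed") and the modifier is "meadow".
Within "lagoon reed", the head is "reed" and the modifier is "lagoon".
Within "ox loom", the head is "loom" and the modifier is "ox".
Assembled: [[mountain [quarry [meadow [lagoon reed]]]] [ox loom]].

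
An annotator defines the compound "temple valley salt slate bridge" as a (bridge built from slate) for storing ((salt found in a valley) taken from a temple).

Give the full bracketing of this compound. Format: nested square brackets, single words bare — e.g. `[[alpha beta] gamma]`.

Whole compound: head "bridge" (specifically "slate bridge"), modifier "temple valley salt".
"temple valley salt" → head "salt" (specifically "valley salt"), modifier "temple".
"valley salt" → head "salt", modifier "valley".
"slate bridge" → head "bridge", modifier "slate".
Assembled: [[temple [valley salt]] [slate bridge]].

[[temple [valley salt]] [slate bridge]]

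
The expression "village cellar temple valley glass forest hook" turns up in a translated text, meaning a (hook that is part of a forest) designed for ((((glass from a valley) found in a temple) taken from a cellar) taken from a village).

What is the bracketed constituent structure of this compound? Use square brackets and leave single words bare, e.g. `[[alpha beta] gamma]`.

The outermost head in the paraphrase is "hook" (specifically "forest hook"), modified by "village cellar temple valley glass".
Inside "village cellar temple valley glass": head "glass" (specifically "cellar temple valley glass"), modifier "village".
Inside "cellar temple valley glass": head "glass" (specifically "temple valley glass"), modifier "cellar".
Inside "temple valley glass": head "glass" (specifically "valley glass"), modifier "temple".
Inside "valley glass": head "glass", modifier "valley".
Inside "forest hook": head "hook", modifier "forest".
So the structure is [[village [cellar [temple [valley glass]]]] [forest hook]].

[[village [cellar [temple [valley glass]]]] [forest hook]]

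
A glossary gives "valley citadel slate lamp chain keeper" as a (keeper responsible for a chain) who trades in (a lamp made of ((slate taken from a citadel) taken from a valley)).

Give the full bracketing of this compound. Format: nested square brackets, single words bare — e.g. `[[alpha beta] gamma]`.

[[[valley [citadel slate]] lamp] [chain keeper]]

Whole compound: head "keeper" (specifically "chain keeper"), modifier "valley citadel slate lamp".
Within "valley citadel slate lamp", the head is "lamp" and the modifier is "valley citadel slate".
Within "valley citadel slate", the head is "slate" (specifically "citadel slate") and the modifier is "valley".
Within "citadel slate", the head is "slate" and the modifier is "citadel".
Within "chain keeper", the head is "keeper" and the modifier is "chain".
So the structure is [[[valley [citadel slate]] lamp] [chain keeper]].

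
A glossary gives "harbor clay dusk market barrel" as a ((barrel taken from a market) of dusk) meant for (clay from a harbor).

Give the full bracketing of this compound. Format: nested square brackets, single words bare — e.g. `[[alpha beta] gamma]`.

[[harbor clay] [dusk [market barrel]]]

Whole compound: head "barrel" (specifically "dusk market barrel"), modifier "harbor clay".
"harbor clay" → head "clay", modifier "harbor".
"dusk market barrel" → head "barrel" (specifically "market barrel"), modifier "dusk".
"market barrel" → head "barrel", modifier "market".
Putting it together: [[harbor clay] [dusk [market barrel]]].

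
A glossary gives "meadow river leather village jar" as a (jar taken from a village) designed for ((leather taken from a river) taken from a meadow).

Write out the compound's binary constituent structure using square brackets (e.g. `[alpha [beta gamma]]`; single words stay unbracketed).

Whole compound: head "jar" (specifically "village jar"), modifier "meadow river leather".
"meadow river leather" → head "leather" (specifically "river leather"), modifier "meadow".
"river leather" → head "leather", modifier "river".
"village jar" → head "jar", modifier "village".
So the structure is [[meadow [river leather]] [village jar]].

[[meadow [river leather]] [village jar]]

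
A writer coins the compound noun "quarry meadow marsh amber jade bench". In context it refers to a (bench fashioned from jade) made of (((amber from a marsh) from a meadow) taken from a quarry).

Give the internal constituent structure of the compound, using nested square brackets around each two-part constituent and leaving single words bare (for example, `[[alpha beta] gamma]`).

At the top level: head "bench" (specifically "jade bench"); modifier "quarry meadow marsh amber".
Within "quarry meadow marsh amber", the head is "amber" (specifically "meadow marsh amber") and the modifier is "quarry".
Within "meadow marsh amber", the head is "amber" (specifically "marsh amber") and the modifier is "meadow".
Within "marsh amber", the head is "amber" and the modifier is "marsh".
Within "jade bench", the head is "bench" and the modifier is "jade".
So the structure is [[quarry [meadow [marsh amber]]] [jade bench]].

[[quarry [meadow [marsh amber]]] [jade bench]]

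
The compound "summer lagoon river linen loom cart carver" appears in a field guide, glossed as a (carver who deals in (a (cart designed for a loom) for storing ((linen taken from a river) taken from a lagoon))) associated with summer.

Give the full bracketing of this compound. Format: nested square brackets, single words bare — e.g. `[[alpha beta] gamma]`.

The outermost head in the paraphrase is "carver" (specifically "lagoon river linen loom cart carver"), modified by "summer".
Inside "lagoon river linen loom cart carver": head "carver", modifier "lagoon river linen loom cart".
Inside "lagoon river linen loom cart": head "cart" (specifically "loom cart"), modifier "lagoon river linen".
Inside "lagoon river linen": head "linen" (specifically "river linen"), modifier "lagoon".
Inside "river linen": head "linen", modifier "river".
Inside "loom cart": head "cart", modifier "loom".
So the structure is [summer [[[lagoon [river linen]] [loom cart]] carver]].

[summer [[[lagoon [river linen]] [loom cart]] carver]]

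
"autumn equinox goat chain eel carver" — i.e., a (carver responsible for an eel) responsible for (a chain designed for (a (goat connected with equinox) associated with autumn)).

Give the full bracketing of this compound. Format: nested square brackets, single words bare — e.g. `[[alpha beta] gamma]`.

[[[autumn [equinox goat]] chain] [eel carver]]

At the top level: head "carver" (specifically "eel carver"); modifier "autumn equinox goat chain".
"autumn equinox goat chain" → head "chain", modifier "autumn equinox goat".
"autumn equinox goat" → head "goat" (specifically "equinox goat"), modifier "autumn".
"equinox goat" → head "goat", modifier "equinox".
"eel carver" → head "carver", modifier "eel".
Putting it together: [[[autumn [equinox goat]] chain] [eel carver]].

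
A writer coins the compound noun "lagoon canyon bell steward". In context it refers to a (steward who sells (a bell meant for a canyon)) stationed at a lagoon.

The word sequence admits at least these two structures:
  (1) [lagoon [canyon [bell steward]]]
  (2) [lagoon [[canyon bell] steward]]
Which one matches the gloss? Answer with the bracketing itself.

[lagoon [[canyon bell] steward]]

The paraphrase's head is the "steward" part ("canyon bell steward"); its modifier is "lagoon".
That top-level split, carried through the inner groups, gives [lagoon [[canyon bell] steward]].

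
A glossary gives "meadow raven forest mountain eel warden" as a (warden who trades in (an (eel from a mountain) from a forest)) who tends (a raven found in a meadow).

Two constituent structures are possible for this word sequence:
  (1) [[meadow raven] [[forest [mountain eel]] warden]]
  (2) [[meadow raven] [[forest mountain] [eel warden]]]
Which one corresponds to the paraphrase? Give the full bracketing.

[[meadow raven] [[forest [mountain eel]] warden]]

The paraphrase's head is the "warden" part ("forest mountain eel warden"); its modifier is "meadow raven".
That top-level split, carried through the inner groups, gives [[meadow raven] [[forest [mountain eel]] warden]].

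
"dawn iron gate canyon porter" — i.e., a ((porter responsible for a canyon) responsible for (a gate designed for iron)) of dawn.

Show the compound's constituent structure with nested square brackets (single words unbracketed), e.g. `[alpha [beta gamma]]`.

Overall it is a kind of porter (specifically "iron gate canyon porter"); the modifier is "dawn".
Within "iron gate canyon porter", the head is "porter" (specifically "canyon porter") and the modifier is "iron gate".
Within "iron gate", the head is "gate" and the modifier is "iron".
Within "canyon porter", the head is "porter" and the modifier is "canyon".
So the structure is [dawn [[iron gate] [canyon porter]]].

[dawn [[iron gate] [canyon porter]]]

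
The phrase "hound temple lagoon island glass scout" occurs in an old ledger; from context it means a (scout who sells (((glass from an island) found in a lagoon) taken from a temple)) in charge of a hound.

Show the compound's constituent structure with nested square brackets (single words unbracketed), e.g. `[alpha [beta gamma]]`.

At the top level: head "scout" (specifically "temple lagoon island glass scout"); modifier "hound".
Inside "temple lagoon island glass scout": head "scout", modifier "temple lagoon island glass".
Inside "temple lagoon island glass": head "glass" (specifically "lagoon island glass"), modifier "temple".
Inside "lagoon island glass": head "glass" (specifically "island glass"), modifier "lagoon".
Inside "island glass": head "glass", modifier "island".
Putting it together: [hound [[temple [lagoon [island glass]]] scout]].

[hound [[temple [lagoon [island glass]]] scout]]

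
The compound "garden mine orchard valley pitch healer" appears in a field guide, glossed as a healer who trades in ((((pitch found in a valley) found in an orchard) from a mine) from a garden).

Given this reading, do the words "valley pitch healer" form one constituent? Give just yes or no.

no

The top-level split is [garden mine orchard valley pitch] [healer]; the full structure is [[garden [mine [orchard [valley pitch]]]] healer].
"valley pitch healer" straddles a constituent boundary, so it is not a single unit.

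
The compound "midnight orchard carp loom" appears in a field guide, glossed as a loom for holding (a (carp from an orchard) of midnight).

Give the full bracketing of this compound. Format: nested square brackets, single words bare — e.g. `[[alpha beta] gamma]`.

Whole compound: head "loom", modifier "midnight orchard carp".
Inside "midnight orchard carp": head "carp" (specifically "orchard carp"), modifier "midnight".
Inside "orchard carp": head "carp", modifier "orchard".
So the structure is [[midnight [orchard carp]] loom].

[[midnight [orchard carp]] loom]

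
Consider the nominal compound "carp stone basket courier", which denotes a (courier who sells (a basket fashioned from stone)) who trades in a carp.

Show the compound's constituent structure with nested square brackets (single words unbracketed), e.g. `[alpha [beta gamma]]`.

The outermost head in the paraphrase is "courier" (specifically "stone basket courier"), modified by "carp".
"stone basket courier" → head "courier", modifier "stone basket".
"stone basket" → head "basket", modifier "stone".
Assembled: [carp [[stone basket] courier]].

[carp [[stone basket] courier]]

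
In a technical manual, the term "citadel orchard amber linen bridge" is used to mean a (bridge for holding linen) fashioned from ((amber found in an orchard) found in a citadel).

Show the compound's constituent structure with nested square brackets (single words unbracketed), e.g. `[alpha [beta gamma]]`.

Whole compound: head "bridge" (specifically "linen bridge"), modifier "citadel orchard amber".
"citadel orchard amber" → head "amber" (specifically "orchard amber"), modifier "citadel".
"orchard amber" → head "amber", modifier "orchard".
"linen bridge" → head "bridge", modifier "linen".
Putting it together: [[citadel [orchard amber]] [linen bridge]].

[[citadel [orchard amber]] [linen bridge]]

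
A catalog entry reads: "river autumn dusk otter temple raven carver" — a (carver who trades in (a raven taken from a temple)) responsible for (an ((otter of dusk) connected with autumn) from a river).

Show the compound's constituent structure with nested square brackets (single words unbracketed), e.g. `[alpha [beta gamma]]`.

At the top level: head "carver" (specifically "temple raven carver"); modifier "river autumn dusk otter".
Inside "river autumn dusk otter": head "otter" (specifically "autumn dusk otter"), modifier "river".
Inside "autumn dusk otter": head "otter" (specifically "dusk otter"), modifier "autumn".
Inside "dusk otter": head "otter", modifier "dusk".
Inside "temple raven carver": head "carver", modifier "temple raven".
Inside "temple raven": head "raven", modifier "temple".
Putting it together: [[river [autumn [dusk otter]]] [[temple raven] carver]].

[[river [autumn [dusk otter]]] [[temple raven] carver]]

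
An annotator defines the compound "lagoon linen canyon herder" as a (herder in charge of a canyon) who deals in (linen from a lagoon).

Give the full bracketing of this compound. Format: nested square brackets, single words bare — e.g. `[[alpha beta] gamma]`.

The outermost head in the paraphrase is "herder" (specifically "canyon herder"), modified by "lagoon linen".
Within "lagoon linen", the head is "linen" and the modifier is "lagoon".
Within "canyon herder", the head is "herder" and the modifier is "canyon".
Assembled: [[lagoon linen] [canyon herder]].

[[lagoon linen] [canyon herder]]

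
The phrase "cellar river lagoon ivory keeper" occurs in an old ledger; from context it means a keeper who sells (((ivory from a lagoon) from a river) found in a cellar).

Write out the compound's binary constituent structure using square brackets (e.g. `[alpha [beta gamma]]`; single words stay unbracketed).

[[cellar [river [lagoon ivory]]] keeper]

Whole compound: head "keeper", modifier "cellar river lagoon ivory".
"cellar river lagoon ivory" → head "ivory" (specifically "river lagoon ivory"), modifier "cellar".
"river lagoon ivory" → head "ivory" (specifically "lagoon ivory"), modifier "river".
"lagoon ivory" → head "ivory", modifier "lagoon".
So the structure is [[cellar [river [lagoon ivory]]] keeper].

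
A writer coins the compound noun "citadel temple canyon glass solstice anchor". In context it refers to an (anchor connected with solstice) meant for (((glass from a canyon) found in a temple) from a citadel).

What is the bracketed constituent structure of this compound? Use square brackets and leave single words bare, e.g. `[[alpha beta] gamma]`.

The outermost head in the paraphrase is "anchor" (specifically "solstice anchor"), modified by "citadel temple canyon glass".
Within "citadel temple canyon glass", the head is "glass" (specifically "temple canyon glass") and the modifier is "citadel".
Within "temple canyon glass", the head is "glass" (specifically "canyon glass") and the modifier is "temple".
Within "canyon glass", the head is "glass" and the modifier is "canyon".
Within "solstice anchor", the head is "anchor" and the modifier is "solstice".
Putting it together: [[citadel [temple [canyon glass]]] [solstice anchor]].

[[citadel [temple [canyon glass]]] [solstice anchor]]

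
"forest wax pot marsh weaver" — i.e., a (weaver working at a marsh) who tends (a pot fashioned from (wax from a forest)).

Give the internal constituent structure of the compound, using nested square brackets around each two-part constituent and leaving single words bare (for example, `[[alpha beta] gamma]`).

[[[forest wax] pot] [marsh weaver]]

At the top level: head "weaver" (specifically "marsh weaver"); modifier "forest wax pot".
Within "forest wax pot", the head is "pot" and the modifier is "forest wax".
Within "forest wax", the head is "wax" and the modifier is "forest".
Within "marsh weaver", the head is "weaver" and the modifier is "marsh".
Assembled: [[[forest wax] pot] [marsh weaver]].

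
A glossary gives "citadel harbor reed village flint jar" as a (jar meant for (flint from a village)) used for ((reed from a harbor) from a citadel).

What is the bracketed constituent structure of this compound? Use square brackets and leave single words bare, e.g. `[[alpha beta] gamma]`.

[[citadel [harbor reed]] [[village flint] jar]]

The outermost head in the paraphrase is "jar" (specifically "village flint jar"), modified by "citadel harbor reed".
Within "citadel harbor reed", the head is "reed" (specifically "harbor reed") and the modifier is "citadel".
Within "harbor reed", the head is "reed" and the modifier is "harbor".
Within "village flint jar", the head is "jar" and the modifier is "village flint".
Within "village flint", the head is "flint" and the modifier is "village".
Putting it together: [[citadel [harbor reed]] [[village flint] jar]].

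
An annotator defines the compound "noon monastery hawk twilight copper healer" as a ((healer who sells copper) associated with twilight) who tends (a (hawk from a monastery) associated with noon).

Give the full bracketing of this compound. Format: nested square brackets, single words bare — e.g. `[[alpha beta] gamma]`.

The outermost head in the paraphrase is "healer" (specifically "twilight copper healer"), modified by "noon monastery hawk".
Inside "noon monastery hawk": head "hawk" (specifically "monastery hawk"), modifier "noon".
Inside "monastery hawk": head "hawk", modifier "monastery".
Inside "twilight copper healer": head "healer" (specifically "copper healer"), modifier "twilight".
Inside "copper healer": head "healer", modifier "copper".
So the structure is [[noon [monastery hawk]] [twilight [copper healer]]].

[[noon [monastery hawk]] [twilight [copper healer]]]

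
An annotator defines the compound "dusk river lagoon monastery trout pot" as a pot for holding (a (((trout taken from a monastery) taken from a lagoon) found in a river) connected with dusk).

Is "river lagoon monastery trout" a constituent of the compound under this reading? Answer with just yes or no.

yes

The paraphrase groups the words so that "river lagoon monastery trout" is one unit: it corresponds to a single parenthesized sub-phrase.
The full structure is [[dusk [river [lagoon [monastery trout]]]] pot], in which [river lagoon monastery trout] is a constituent.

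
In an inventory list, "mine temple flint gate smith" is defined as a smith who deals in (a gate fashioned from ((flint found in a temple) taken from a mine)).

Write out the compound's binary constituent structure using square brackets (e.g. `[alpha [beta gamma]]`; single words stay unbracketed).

The outermost head in the paraphrase is "smith", modified by "mine temple flint gate".
Inside "mine temple flint gate": head "gate", modifier "mine temple flint".
Inside "mine temple flint": head "flint" (specifically "temple flint"), modifier "mine".
Inside "temple flint": head "flint", modifier "temple".
So the structure is [[[mine [temple flint]] gate] smith].

[[[mine [temple flint]] gate] smith]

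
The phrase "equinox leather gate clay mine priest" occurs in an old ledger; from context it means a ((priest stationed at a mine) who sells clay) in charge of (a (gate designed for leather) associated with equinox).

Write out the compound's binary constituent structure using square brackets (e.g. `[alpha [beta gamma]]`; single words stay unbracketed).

Whole compound: head "priest" (specifically "clay mine priest"), modifier "equinox leather gate".
"equinox leather gate" → head "gate" (specifically "leather gate"), modifier "equinox".
"leather gate" → head "gate", modifier "leather".
"clay mine priest" → head "priest" (specifically "mine priest"), modifier "clay".
"mine priest" → head "priest", modifier "mine".
Putting it together: [[equinox [leather gate]] [clay [mine priest]]].

[[equinox [leather gate]] [clay [mine priest]]]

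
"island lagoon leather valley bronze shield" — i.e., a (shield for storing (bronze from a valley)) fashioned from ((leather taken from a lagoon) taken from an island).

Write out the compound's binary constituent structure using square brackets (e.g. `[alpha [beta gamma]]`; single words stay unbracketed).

At the top level: head "shield" (specifically "valley bronze shield"); modifier "island lagoon leather".
Inside "island lagoon leather": head "leather" (specifically "lagoon leather"), modifier "island".
Inside "lagoon leather": head "leather", modifier "lagoon".
Inside "valley bronze shield": head "shield", modifier "valley bronze".
Inside "valley bronze": head "bronze", modifier "valley".
Putting it together: [[island [lagoon leather]] [[valley bronze] shield]].

[[island [lagoon leather]] [[valley bronze] shield]]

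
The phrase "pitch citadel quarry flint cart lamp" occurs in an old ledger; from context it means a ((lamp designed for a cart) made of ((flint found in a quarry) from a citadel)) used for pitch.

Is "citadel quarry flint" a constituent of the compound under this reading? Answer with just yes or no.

yes

The paraphrase groups the words so that "citadel quarry flint" is one unit: it corresponds to a single parenthesized sub-phrase.
The full structure is [pitch [[citadel [quarry flint]] [cart lamp]]], in which [citadel quarry flint] is a constituent.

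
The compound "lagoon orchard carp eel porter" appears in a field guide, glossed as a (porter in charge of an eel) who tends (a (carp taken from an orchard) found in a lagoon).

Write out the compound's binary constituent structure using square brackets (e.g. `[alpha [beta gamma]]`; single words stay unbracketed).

Overall it is a kind of porter (specifically "eel porter"); the modifier is "lagoon orchard carp".
"lagoon orchard carp" → head "carp" (specifically "orchard carp"), modifier "lagoon".
"orchard carp" → head "carp", modifier "orchard".
"eel porter" → head "porter", modifier "eel".
Assembled: [[lagoon [orchard carp]] [eel porter]].

[[lagoon [orchard carp]] [eel porter]]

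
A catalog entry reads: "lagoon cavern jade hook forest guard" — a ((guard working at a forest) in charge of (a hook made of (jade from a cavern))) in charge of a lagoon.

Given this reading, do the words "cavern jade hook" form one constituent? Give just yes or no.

The paraphrase groups the words so that "cavern jade hook" is one unit: it corresponds to a single parenthesized sub-phrase.
The full structure is [lagoon [[[cavern jade] hook] [forest guard]]], in which [cavern jade hook] is a constituent.

yes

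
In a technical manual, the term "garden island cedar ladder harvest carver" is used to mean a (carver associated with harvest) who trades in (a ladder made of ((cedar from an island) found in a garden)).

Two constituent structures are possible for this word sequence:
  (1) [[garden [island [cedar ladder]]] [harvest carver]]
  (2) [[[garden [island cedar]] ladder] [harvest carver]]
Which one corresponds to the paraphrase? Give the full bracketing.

[[[garden [island cedar]] ladder] [harvest carver]]

The paraphrase's head is the "carver" part ("harvest carver"); its modifier is "garden island cedar ladder".
That top-level split, carried through the inner groups, gives [[[garden [island cedar]] ladder] [harvest carver]].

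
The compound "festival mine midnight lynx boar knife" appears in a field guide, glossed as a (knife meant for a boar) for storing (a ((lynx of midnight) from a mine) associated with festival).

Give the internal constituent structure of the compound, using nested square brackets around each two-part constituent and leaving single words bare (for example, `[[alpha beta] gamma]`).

Whole compound: head "knife" (specifically "boar knife"), modifier "festival mine midnight lynx".
Within "festival mine midnight lynx", the head is "lynx" (specifically "mine midnight lynx") and the modifier is "festival".
Within "mine midnight lynx", the head is "lynx" (specifically "midnight lynx") and the modifier is "mine".
Within "midnight lynx", the head is "lynx" and the modifier is "midnight".
Within "boar knife", the head is "knife" and the modifier is "boar".
So the structure is [[festival [mine [midnight lynx]]] [boar knife]].

[[festival [mine [midnight lynx]]] [boar knife]]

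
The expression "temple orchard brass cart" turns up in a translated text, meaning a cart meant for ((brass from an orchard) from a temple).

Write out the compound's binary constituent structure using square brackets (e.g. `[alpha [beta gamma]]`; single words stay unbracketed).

The outermost head in the paraphrase is "cart", modified by "temple orchard brass".
Inside "temple orchard brass": head "brass" (specifically "orchard brass"), modifier "temple".
Inside "orchard brass": head "brass", modifier "orchard".
So the structure is [[temple [orchard brass]] cart].

[[temple [orchard brass]] cart]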